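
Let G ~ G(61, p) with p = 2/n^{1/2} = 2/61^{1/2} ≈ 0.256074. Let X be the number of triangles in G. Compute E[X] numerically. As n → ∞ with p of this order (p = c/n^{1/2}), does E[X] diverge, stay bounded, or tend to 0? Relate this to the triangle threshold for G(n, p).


Number of potential triangles: C(61, 3) = 35990.
Each occurs with probability p³ ≈ (0.256074)³ ≈ 1.67917220e-02.
By linearity: E[X] = C(61, 3)·p³ ≈ 35990 · 1.67917220e-02 ≈ 604.334073.
Since α = 1/2 < 1, p = c/n^{1/2} ≫ 1/n is above the triangle threshold p ~ 1/n. Asymptotically E[X] ~ (c³/6)·n^{3(1−α)} = (2³/6)·n^{1.5} → ∞; triangles are abundant w.h.p.

E[X] ≈ 604.334073; in regime p = Θ(1/n^{1/2}) E[X] diverges (above the triangle threshold p ~ 1/n).


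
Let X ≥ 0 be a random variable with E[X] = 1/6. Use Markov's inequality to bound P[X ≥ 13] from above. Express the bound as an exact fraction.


μ = E[X] = 1/6, a = 13.
Markov: P[X ≥ 13] ≤ μ/a = (1/6)/13 = 1/78.
Numerically: ≈ 0.013.
(Since a = 13 > μ = 0.167, the bound 1/78 is < 1 and informative.)

P[X ≥ 13] ≤ 1/78 ≈ 0.013.


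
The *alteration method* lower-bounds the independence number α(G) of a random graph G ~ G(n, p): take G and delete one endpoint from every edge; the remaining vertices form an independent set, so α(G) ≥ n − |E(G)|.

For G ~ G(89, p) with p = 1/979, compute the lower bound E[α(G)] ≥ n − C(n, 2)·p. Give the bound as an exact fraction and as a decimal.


E[|E(G)|] = C(89, 2)·p = 3916 · (1/979) = 4.
E[α(G)] ≥ n − E[|E(G)|] = 89 − 4 = 85.
Numerically: ≈ 85.00000.
(This is only a lower bound; the true E[α(G)] may be larger.)

E[α(G)] ≥ 85 ≈ 85.00000.


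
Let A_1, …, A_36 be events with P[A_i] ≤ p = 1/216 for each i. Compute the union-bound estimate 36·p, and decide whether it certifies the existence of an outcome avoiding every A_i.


Union bound: P[∪_{i=1}^{36} A_i] ≤ Σ_i P[A_i] ≤ 36·p = 36·(1/216) = 1/6.
Numerically: 1/6 ≈ 0.1666667.
Is 1/6 < 1? YES.
Since P[∪ A_i] ≤ 1/6 < 1, the complement has P[∩ A_i^c] ≥ 1 − 1/6 = 5/6 > 0, so some outcome avoids every A_i.

36·p = 1/6 ≈ 0.1666667; existence CERTIFIED by the union bound.


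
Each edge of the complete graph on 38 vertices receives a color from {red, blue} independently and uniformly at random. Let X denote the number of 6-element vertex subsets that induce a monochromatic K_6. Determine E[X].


Let X = Σ_S X_S over the C(38, 6) = 2760681 subsets S of size 6, where X_S = 1 if the K_6 on S is monochromatic.
For a fixed S, the K_6 on S has C(6, 2) = 15 edges. P[all 15 edges red] = (1/2)^15, and likewise for blue, so P[monochromatic] = 2·(1/2)^15 = 2^{1 − 15} = 1/16384.
By linearity of expectation: E[X] = C(38, 6) · 2^{1 − 15} = 2760681 · 1/16384 = 2760681/16384.
Numerically: E[X] ≈ 168.498596.

E[X] = C(38,6)·2^(1−C(6,2)) = 2760681/16384 ≈ 168.498596.


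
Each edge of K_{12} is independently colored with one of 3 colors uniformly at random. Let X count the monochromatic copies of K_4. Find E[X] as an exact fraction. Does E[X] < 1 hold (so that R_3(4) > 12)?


E[X] = C(12, 4) · 3^{1 − 6} = 495 · 3^{−5} = 495/243.
As a reduced fraction: E[X] = 55/27 ≈ 2.037.
Is E[X] < 1? NO.
Since E[X] ≥ 1, the first-moment bound is inconclusive at n = 12; it does NOT by itself certify R_3(4) > 12.

E[X] = 55/27 ≈ 2.037; E[X] ≥ 1; first-moment method inconclusive here.


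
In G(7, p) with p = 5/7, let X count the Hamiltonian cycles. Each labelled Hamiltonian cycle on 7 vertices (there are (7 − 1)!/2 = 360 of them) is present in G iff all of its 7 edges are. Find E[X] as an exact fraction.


K_7 has (7 − 1)!/2 = 360 labelled Hamiltonian cycles.
For each such Hamiltonian cycle H, let X_H = 1 if all 7 edges of H are present in G. Then P[X_H = 1] = p^{7} = (5/7)^{7} = 78125/823543.
Summing the indicators: E[X] = Σ_H E[X_H] = 360 · p^{7} = 360 · 78125/823543 = 28125000/823543.
Numerically: E[X] ≈ 34.2.

E[X] = 360 · (5/7)^{7} = 28125000/823543 ≈ 34.2.


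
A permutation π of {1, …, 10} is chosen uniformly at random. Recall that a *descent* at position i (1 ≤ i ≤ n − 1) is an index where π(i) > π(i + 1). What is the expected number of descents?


Write X = Σ X_I over i = 1, …, 9, with X_I the indicator of one descent.
There are 9 indicators.
For each fixed i, the pair (π(i), π(i+1)) is a uniformly random ordered pair of distinct values from {1, …, 10}; by symmetry P[π(i) > π(i+1)] = 1/2.
By linearity: E[X] = 9 · (1/2) = (10 − 1) · (1/2) = 9/2 ≈ 4.50000.

E[X] = 9/2 = 4.50000.


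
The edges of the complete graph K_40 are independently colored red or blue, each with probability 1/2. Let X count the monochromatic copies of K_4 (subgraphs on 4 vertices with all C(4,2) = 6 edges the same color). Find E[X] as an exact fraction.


Let X = Σ_S X_S over the C(40, 4) = 91390 subsets S of size 4, where X_S = 1 if the K_4 on S is monochromatic.
For a fixed S, the K_4 on S has C(4, 2) = 6 edges. P[all 6 edges red] = (1/2)^6, and likewise for blue, so P[monochromatic] = 2·(1/2)^6 = 2^{1 − 6} = 1/32.
By linearity of expectation: E[X] = C(40, 4) · 2^{1 − 6} = 91390 · 1/32 = 45695/16.
Numerically: E[X] ≈ 2855.938.

E[X] = C(40,4)·2^(1−C(4,2)) = 45695/16 ≈ 2855.938.


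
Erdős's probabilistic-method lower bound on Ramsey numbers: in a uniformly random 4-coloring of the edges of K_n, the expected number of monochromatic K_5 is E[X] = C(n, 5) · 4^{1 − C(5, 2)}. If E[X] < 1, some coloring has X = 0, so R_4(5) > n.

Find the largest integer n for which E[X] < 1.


We need C(n, 5) · 4^{1 − 10} < 1, i.e. C(n, 5) < 4^{10 − 1} = 262144.
Check values of n near the boundary:
  n = 28: C(28, 5) = 98280; 98280 < 262144? YES
  n = 29: C(29, 5) = 118755; 118755 < 262144? YES
  n = 30: C(30, 5) = 142506; 142506 < 262144? YES
  n = 31: C(31, 5) = 169911; 169911 < 262144? YES
  n = 32: C(32, 5) = 201376; 201376 < 262144? YES
  n = 33: C(33, 5) = 237336; 237336 < 262144? YES
  n = 34: C(34, 5) = 278256; 278256 < 262144? NO
  n = 35: C(35, 5) = 324632; 324632 < 262144? NO
The largest n with C(n, 5) < 262144 is n = 33 (where E[X] = 29667/32768 ≈ 0.905). Hence R_4(5) > 33, i.e. R_4(5) ≥ 34.

Largest n = 33; hence R_4(5) > 33.


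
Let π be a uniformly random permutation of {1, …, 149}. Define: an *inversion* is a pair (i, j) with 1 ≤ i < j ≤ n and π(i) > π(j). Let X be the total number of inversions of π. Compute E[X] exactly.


Write X = Σ X_I over the C(149, 2) = 11026 pairs i < j, with X_I the indicator of one inversion.
There are 11026 indicators.
For each fixed pair i < j, the values π(i) and π(j) are two distinct elements of {1, …, 149} in uniformly random order; by symmetry P[π(i) > π(j)] = 1/2.
By linearity: E[X] = 11026 · (1/2) = C(149, 2) · (1/2) = 11026/2 = 5513 ≈ 5513.000.

E[X] = 5513 = 5513.000.


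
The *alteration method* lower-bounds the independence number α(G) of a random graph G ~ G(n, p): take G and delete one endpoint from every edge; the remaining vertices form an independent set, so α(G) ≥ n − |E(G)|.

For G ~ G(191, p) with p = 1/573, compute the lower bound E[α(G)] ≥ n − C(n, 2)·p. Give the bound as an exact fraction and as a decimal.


E[|E(G)|] = C(191, 2)·p = 18145 · (1/573) = 95/3.
E[α(G)] ≥ n − E[|E(G)|] = 191 − 95/3 = 478/3.
Numerically: ≈ 159.3333.
(This is only a lower bound; the true E[α(G)] may be larger.)

E[α(G)] ≥ 478/3 ≈ 159.3333.


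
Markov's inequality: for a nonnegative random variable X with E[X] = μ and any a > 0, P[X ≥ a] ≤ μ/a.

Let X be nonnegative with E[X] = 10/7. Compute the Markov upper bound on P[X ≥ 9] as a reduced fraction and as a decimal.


μ = E[X] = 10/7, a = 9.
Markov: P[X ≥ 9] ≤ μ/a = (10/7)/9 = 10/63.
Numerically: ≈ 0.158730.
(Since a = 9 > μ = 1.428571, the bound 10/63 is < 1 and informative.)

P[X ≥ 9] ≤ 10/63 ≈ 0.158730.


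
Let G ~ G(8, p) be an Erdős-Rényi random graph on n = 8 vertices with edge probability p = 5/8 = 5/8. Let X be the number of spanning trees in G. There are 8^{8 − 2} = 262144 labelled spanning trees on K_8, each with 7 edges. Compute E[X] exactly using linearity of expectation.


K_8 has 8^{8 − 2} = 262144 labelled spanning trees.
For each such spanning tree H, let X_H = 1 if all 7 edges of H are present in G. Then P[X_H = 1] = p^{7} = (5/8)^{7} = 78125/2097152.
Summing the indicators: E[X] = Σ_H E[X_H] = 262144 · p^{7} = 262144 · 78125/2097152 = 78125/8.
Numerically: E[X] ≈ 9765.6.

E[X] = 262144 · (5/8)^{7} = 78125/8 ≈ 9765.6.


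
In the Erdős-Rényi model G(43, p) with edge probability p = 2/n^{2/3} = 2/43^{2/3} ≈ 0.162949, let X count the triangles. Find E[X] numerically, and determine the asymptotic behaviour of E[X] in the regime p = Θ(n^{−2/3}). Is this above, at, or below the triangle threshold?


Number of potential triangles: C(43, 3) = 12341.
Each occurs with probability p³ ≈ (0.162949)³ ≈ 4.32666306e-03.
By linearity: E[X] = C(43, 3)·p³ ≈ 12341 · 4.32666306e-03 ≈ 53.395349.
Since α = 2/3 < 1, p = c/n^{2/3} ≫ 1/n is above the triangle threshold p ~ 1/n. Asymptotically E[X] ~ (c³/6)·n^{3(1−α)} = (2³/6)·n^{1} → ∞; triangles are abundant w.h.p.

E[X] ≈ 53.395349; in regime p = Θ(1/n^{2/3}) E[X] diverges (above the triangle threshold p ~ 1/n).


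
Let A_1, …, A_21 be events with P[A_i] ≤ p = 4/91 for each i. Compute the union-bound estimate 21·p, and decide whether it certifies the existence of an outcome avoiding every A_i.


Union bound: P[∪_{i=1}^{21} A_i] ≤ Σ_i P[A_i] ≤ 21·p = 21·(4/91) = 12/13.
Numerically: 12/13 ≈ 0.923.
Is 12/13 < 1? YES.
Since P[∪ A_i] ≤ 12/13 < 1, the complement has P[∩ A_i^c] ≥ 1 − 12/13 = 1/13 > 0, so some outcome avoids every A_i.

21·p = 12/13 ≈ 0.923; existence CERTIFIED by the union bound.


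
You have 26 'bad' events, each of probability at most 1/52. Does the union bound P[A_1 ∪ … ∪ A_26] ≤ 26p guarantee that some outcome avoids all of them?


Union bound: P[∪_{i=1}^{26} A_i] ≤ Σ_i P[A_i] ≤ 26·p = 26·(1/52) = 1/2.
Numerically: 1/2 ≈ 0.5000.
Is 1/2 < 1? YES.
Since P[∪ A_i] ≤ 1/2 < 1, the complement has P[∩ A_i^c] ≥ 1 − 1/2 = 1/2 > 0, so some outcome avoids every A_i.

26·p = 1/2 ≈ 0.5000; existence CERTIFIED by the union bound.


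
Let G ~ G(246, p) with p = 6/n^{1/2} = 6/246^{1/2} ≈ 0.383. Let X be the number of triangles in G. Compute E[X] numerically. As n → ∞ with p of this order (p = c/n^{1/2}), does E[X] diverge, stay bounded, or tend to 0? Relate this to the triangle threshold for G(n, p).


Number of potential triangles: C(246, 3) = 2450980.
Each occurs with probability p³ ≈ (0.383)³ ≈ 5.59823e-02.
By linearity: E[X] = C(246, 3)·p³ ≈ 2450980 · 5.59823e-02 ≈ 137211.609.
Since α = 1/2 < 1, p = c/n^{1/2} ≫ 1/n is above the triangle threshold p ~ 1/n. Asymptotically E[X] ~ (c³/6)·n^{3(1−α)} = (6³/6)·n^{1.5} → ∞; triangles are abundant w.h.p.

E[X] ≈ 137211.609; in regime p = Θ(1/n^{1/2}) E[X] diverges (above the triangle threshold p ~ 1/n).


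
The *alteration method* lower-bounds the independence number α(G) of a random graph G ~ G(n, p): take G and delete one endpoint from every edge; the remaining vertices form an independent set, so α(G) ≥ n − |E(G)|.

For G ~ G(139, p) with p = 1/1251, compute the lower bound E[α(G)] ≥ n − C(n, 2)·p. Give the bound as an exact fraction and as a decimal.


E[|E(G)|] = C(139, 2)·p = 9591 · (1/1251) = 23/3.
E[α(G)] ≥ n − E[|E(G)|] = 139 − 23/3 = 394/3.
Numerically: ≈ 131.333.
(This is only a lower bound; the true E[α(G)] may be larger.)

E[α(G)] ≥ 394/3 ≈ 131.333.


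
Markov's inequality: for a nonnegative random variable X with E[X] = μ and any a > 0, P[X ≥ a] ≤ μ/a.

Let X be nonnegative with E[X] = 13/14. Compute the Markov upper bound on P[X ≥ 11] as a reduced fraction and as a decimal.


μ = E[X] = 13/14, a = 11.
Markov: P[X ≥ 11] ≤ μ/a = (13/14)/11 = 13/154.
Numerically: ≈ 0.084416.
(Since a = 11 > μ = 0.928571, the bound 13/154 is < 1 and informative.)

P[X ≥ 11] ≤ 13/154 ≈ 0.084416.


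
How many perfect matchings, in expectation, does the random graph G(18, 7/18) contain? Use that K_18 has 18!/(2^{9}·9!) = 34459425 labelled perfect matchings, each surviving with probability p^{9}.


K_18 has 18!/(2^{9}·9!) = 34459425 labelled perfect matchings.
For each such perfect matching H, let X_H = 1 if all 9 edges of H are present in G. Then P[X_H = 1] = p^{9} = (7/18)^{9} = 40353607/198359290368.
Summing the indicators: E[X] = Σ_H E[X_H] = 34459425 · p^{9} = 34459425 · 40353607/198359290368 = 17167433257975/2448880128.
Numerically: E[X] ≈ 7.01e+03.

E[X] = 34459425 · (7/18)^{9} = 17167433257975/2448880128 ≈ 7.01e+03.


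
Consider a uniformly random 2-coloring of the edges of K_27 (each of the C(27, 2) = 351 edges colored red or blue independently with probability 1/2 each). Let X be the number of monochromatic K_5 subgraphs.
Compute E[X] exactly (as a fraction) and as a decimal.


Let X = Σ_S X_S over the C(27, 5) = 80730 subsets S of size 5, where X_S = 1 if the K_5 on S is monochromatic.
For a fixed S, the K_5 on S has C(5, 2) = 10 edges. P[all 10 edges red] = (1/2)^10, and likewise for blue, so P[monochromatic] = 2·(1/2)^10 = 2^{1 − 10} = 1/512.
By linearity of expectation: E[X] = C(27, 5) · 2^{1 − 10} = 80730 · 1/512 = 40365/256.
Numerically: E[X] ≈ 157.675781.

E[X] = C(27,5)·2^(1−C(5,2)) = 40365/256 ≈ 157.675781.


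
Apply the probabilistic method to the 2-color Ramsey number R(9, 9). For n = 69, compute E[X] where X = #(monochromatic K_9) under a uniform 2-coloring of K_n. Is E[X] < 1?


E[X] = C(69, 9) · 2^{1 − 36} = 56672074888 · 2^{−35} = 56672074888/34359738368.
As a reduced fraction: E[X] = 7084009361/4294967296 ≈ 1.649374.
Is E[X] < 1? NO.
Since E[X] ≥ 1, the first-moment bound is inconclusive at n = 69; it does NOT by itself certify R(9, 9) > 69.

E[X] = 7084009361/4294967296 ≈ 1.649374; E[X] ≥ 1; first-moment method inconclusive here.


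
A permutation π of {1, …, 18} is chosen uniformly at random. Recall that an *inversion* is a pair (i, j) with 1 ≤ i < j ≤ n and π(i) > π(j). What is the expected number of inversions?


Write X = Σ X_I over the C(18, 2) = 153 pairs i < j, with X_I the indicator of one inversion.
There are 153 indicators.
For each fixed pair i < j, the values π(i) and π(j) are two distinct elements of {1, …, 18} in uniformly random order; by symmetry P[π(i) > π(j)] = 1/2.
By linearity: E[X] = 153 · (1/2) = C(18, 2) · (1/2) = 153/2 = 153/2 ≈ 76.500.

E[X] = 153/2 = 76.500.


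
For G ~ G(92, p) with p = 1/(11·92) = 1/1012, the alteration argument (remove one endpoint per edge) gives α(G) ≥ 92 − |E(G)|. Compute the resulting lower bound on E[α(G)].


E[|E(G)|] = C(92, 2)·p = 4186 · (1/1012) = 91/22.
E[α(G)] ≥ n − E[|E(G)|] = 92 − 91/22 = 1933/22.
Numerically: ≈ 87.863636.
(This is only a lower bound; the true E[α(G)] may be larger.)

E[α(G)] ≥ 1933/22 ≈ 87.863636.


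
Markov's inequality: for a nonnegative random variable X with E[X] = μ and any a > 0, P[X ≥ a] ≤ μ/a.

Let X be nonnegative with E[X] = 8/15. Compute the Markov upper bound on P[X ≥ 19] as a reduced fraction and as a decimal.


μ = E[X] = 8/15, a = 19.
Markov: P[X ≥ 19] ≤ μ/a = (8/15)/19 = 8/285.
Numerically: ≈ 0.0281.
(Since a = 19 > μ = 0.5333, the bound 8/285 is < 1 and informative.)

P[X ≥ 19] ≤ 8/285 ≈ 0.0281.


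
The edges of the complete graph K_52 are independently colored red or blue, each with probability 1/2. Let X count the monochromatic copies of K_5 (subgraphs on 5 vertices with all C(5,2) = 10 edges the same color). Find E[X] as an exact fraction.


Let X = Σ_S X_S over the C(52, 5) = 2598960 subsets S of size 5, where X_S = 1 if the K_5 on S is monochromatic.
For a fixed S, the K_5 on S has C(5, 2) = 10 edges. P[all 10 edges red] = (1/2)^10, and likewise for blue, so P[monochromatic] = 2·(1/2)^10 = 2^{1 − 10} = 1/512.
Summing: E[X] = C(52, 5) · 2^{1 − 10} = 2598960 · 1/512 = 162435/32.
Numerically: E[X] ≈ 5076.093750.

E[X] = C(52,5)·2^(1−C(5,2)) = 162435/32 ≈ 5076.093750.


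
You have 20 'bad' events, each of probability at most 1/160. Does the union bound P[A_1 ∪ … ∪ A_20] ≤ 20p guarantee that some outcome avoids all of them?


Union bound: P[∪_{i=1}^{20} A_i] ≤ Σ_i P[A_i] ≤ 20·p = 20·(1/160) = 1/8.
Numerically: 1/8 ≈ 0.1250.
Is 1/8 < 1? YES.
Since P[∪ A_i] ≤ 1/8 < 1, the complement has P[∩ A_i^c] ≥ 1 − 1/8 = 7/8 > 0, so some outcome avoids every A_i.

20·p = 1/8 ≈ 0.1250; existence CERTIFIED by the union bound.


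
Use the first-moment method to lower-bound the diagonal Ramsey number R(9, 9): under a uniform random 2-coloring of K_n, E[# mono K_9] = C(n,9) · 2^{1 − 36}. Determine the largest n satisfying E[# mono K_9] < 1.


We need C(n, 9) · 2^{1 − 36} < 1, i.e. C(n, 9) < 2^{36 − 1} = 34359738368.
Check values of n near the boundary:
  n = 63: C(63, 9) = 23667689815; 23667689815 < 34359738368? YES
  n = 64: C(64, 9) = 27540584512; 27540584512 < 34359738368? YES
  n = 65: C(65, 9) = 31966749880; 31966749880 < 34359738368? YES
  n = 66: C(66, 9) = 37014131440; 37014131440 < 34359738368? NO
  n = 67: C(67, 9) = 42757703560; 42757703560 < 34359738368? NO
  n = 68: C(68, 9) = 49280065120; 49280065120 < 34359738368? NO
The largest n with C(n, 9) < 34359738368 is n = 65 (where E[X] = 3995843735/4294967296 ≈ 0.9303549). Hence R(9, 9) > 65, i.e. R(9, 9) ≥ 66.

Largest n = 65; hence R(9, 9) > 65.


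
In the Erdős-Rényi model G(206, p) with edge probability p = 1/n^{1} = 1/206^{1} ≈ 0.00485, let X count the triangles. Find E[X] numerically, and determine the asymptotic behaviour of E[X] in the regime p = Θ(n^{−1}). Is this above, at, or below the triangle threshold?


Number of potential triangles: C(206, 3) = 1435820.
Each occurs with probability p³ ≈ (0.00485)³ ≈ 1.14393e-07.
By linearity: E[X] = C(206, 3)·p³ ≈ 1435820 · 1.14393e-07 ≈ 0.164.
Here α = 1, so p = 1/n is exactly at the triangle threshold p ~ 1/n. Asymptotically E[X] → c³/6 = 1³/6 = 1/6 ≈ 0.167, a bounded constant. In this regime the triangle count is asymptotically Poisson(c³/6).

E[X] ≈ 0.164; in regime p = Θ(1/n^{1}) E[X] stays bounded (at the triangle threshold p ~ 1/n).


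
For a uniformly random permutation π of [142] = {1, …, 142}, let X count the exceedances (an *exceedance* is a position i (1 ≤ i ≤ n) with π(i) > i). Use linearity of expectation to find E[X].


Write X = Σ_{i=1}^{142} X_i, where X_i = 1_{π(i) > i}.
For each fixed i, π(i) is uniform over {1, …, 142} (marginal of a uniform permutation), so P[π(i) > i] = (n − i)/n. Summing: Σ_{i=1}^{142} (n − i)/n = (0 + 1 + … + 141)/142 = 142(142 − 1)/(2·142) = (142 − 1)/2.
Hence E[X] = Σ_{i=1}^{142} (142 − i)/142 = 141/2 ≈ 70.50000.

E[X] = 141/2 = 70.50000.


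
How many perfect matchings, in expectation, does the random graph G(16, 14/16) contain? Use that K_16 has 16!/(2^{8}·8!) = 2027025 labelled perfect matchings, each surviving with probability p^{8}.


K_16 has 16!/(2^{8}·8!) = 2027025 labelled perfect matchings.
For each such perfect matching H, let X_H = 1 if all 8 edges of H are present in G. Then P[X_H = 1] = p^{8} = (7/8)^{8} = 5764801/16777216.
By linearity of expectation: E[X] = Σ_H E[X_H] = 2027025 · p^{8} = 2027025 · 5764801/16777216 = 11685395747025/16777216.
Numerically: E[X] ≈ 6.97e+05.

E[X] = 2027025 · (7/8)^{8} = 11685395747025/16777216 ≈ 6.97e+05.


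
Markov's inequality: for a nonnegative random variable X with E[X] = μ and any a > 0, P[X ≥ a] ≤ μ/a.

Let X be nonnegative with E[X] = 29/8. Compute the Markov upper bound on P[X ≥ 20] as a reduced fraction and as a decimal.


μ = E[X] = 29/8, a = 20.
Markov: P[X ≥ 20] ≤ μ/a = (29/8)/20 = 29/160.
Numerically: ≈ 0.181.
(Since a = 20 > μ = 3.625, the bound 29/160 is < 1 and informative.)

P[X ≥ 20] ≤ 29/160 ≈ 0.181.


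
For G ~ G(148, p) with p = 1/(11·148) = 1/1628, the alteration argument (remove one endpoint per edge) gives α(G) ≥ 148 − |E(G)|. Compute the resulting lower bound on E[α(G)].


E[|E(G)|] = C(148, 2)·p = 10878 · (1/1628) = 147/22.
E[α(G)] ≥ n − E[|E(G)|] = 148 − 147/22 = 3109/22.
Numerically: ≈ 141.3182.
(This is only a lower bound; the true E[α(G)] may be larger.)

E[α(G)] ≥ 3109/22 ≈ 141.3182.


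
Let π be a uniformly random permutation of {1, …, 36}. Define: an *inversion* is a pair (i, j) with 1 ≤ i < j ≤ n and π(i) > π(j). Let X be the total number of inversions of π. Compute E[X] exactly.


Write X = Σ X_I over the C(36, 2) = 630 pairs i < j, with X_I the indicator of one inversion.
There are 630 indicators.
For each fixed pair i < j, the values π(i) and π(j) are two distinct elements of {1, …, 36} in uniformly random order; by symmetry P[π(i) > π(j)] = 1/2.
By linearity: E[X] = 630 · (1/2) = C(36, 2) · (1/2) = 630/2 = 315 ≈ 315.0000.

E[X] = 315 = 315.0000.


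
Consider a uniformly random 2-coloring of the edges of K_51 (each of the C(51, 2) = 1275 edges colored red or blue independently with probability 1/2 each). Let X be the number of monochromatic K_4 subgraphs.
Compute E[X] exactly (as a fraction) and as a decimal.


Let X = Σ_S X_S over the C(51, 4) = 249900 subsets S of size 4, where X_S = 1 if the K_4 on S is monochromatic.
For a fixed S, the K_4 on S has C(4, 2) = 6 edges. P[all 6 edges red] = (1/2)^6, and likewise for blue, so P[monochromatic] = 2·(1/2)^6 = 2^{1 − 6} = 1/32.
Summing: E[X] = C(51, 4) · 2^{1 − 6} = 249900 · 1/32 = 62475/8.
Numerically: E[X] ≈ 7809.375000.

E[X] = C(51,4)·2^(1−C(4,2)) = 62475/8 ≈ 7809.375000.


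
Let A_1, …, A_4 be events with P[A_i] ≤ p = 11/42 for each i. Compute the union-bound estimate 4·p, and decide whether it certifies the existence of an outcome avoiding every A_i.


Union bound: P[∪_{i=1}^{4} A_i] ≤ Σ_i P[A_i] ≤ 4·p = 4·(11/42) = 22/21.
Numerically: 22/21 ≈ 1.0476190.
Is 22/21 < 1? NO.
Since the bound 22/21 is ≥ 1, the union bound is uninformative here; it does NOT by itself certify existence.

4·p = 22/21 ≈ 1.0476190; existence NOT certified by the union bound.


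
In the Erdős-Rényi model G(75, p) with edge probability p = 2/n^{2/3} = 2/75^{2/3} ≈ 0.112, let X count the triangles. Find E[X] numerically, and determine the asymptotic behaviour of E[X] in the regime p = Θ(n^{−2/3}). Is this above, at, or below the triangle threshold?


Number of potential triangles: C(75, 3) = 67525.
Each occurs with probability p³ ≈ (0.112)³ ≈ 1.42222e-03.
By linearity: E[X] = C(75, 3)·p³ ≈ 67525 · 1.42222e-03 ≈ 96.036.
Since α = 2/3 < 1, p = c/n^{2/3} ≫ 1/n is above the triangle threshold p ~ 1/n. Asymptotically E[X] ~ (c³/6)·n^{3(1−α)} = (2³/6)·n^{1} → ∞; triangles are abundant w.h.p.

E[X] ≈ 96.036; in regime p = Θ(1/n^{2/3}) E[X] diverges (above the triangle threshold p ~ 1/n).


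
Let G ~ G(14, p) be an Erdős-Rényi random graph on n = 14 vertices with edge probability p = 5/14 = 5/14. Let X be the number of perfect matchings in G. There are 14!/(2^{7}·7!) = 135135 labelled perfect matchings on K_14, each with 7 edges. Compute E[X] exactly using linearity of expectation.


K_14 has 14!/(2^{7}·7!) = 135135 labelled perfect matchings.
For each such perfect matching H, let X_H = 1 if all 7 edges of H are present in G. Then P[X_H = 1] = p^{7} = (5/14)^{7} = 78125/105413504.
Summing the indicators: E[X] = Σ_H E[X_H] = 135135 · p^{7} = 135135 · 78125/105413504 = 1508203125/15059072.
Numerically: E[X] ≈ 100.15.

E[X] = 135135 · (5/14)^{7} = 1508203125/15059072 ≈ 100.15.


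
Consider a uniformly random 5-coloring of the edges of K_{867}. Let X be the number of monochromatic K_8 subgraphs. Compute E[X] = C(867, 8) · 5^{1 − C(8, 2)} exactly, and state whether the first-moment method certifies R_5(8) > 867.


E[X] = C(867, 8) · 5^{1 − 28} = 7665949963452117060 · 5^{−27} = 7665949963452117060/7450580596923828125.
As a reduced fraction: E[X] = 1533189992690423412/1490116119384765625 ≈ 1.028906.
Is E[X] < 1? NO.
Since E[X] ≥ 1, the first-moment bound is inconclusive at n = 867; it does NOT by itself certify R_5(8) > 867.

E[X] = 1533189992690423412/1490116119384765625 ≈ 1.028906; E[X] ≥ 1; first-moment method inconclusive here.


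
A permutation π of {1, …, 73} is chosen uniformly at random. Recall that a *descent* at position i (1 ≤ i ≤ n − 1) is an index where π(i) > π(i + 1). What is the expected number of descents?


Write X = Σ X_I over i = 1, …, 72, with X_I the indicator of one descent.
There are 72 indicators.
For each fixed i, the pair (π(i), π(i+1)) is a uniformly random ordered pair of distinct values from {1, …, 73}; by symmetry P[π(i) > π(i+1)] = 1/2.
By linearity: E[X] = 72 · (1/2) = (73 − 1) · (1/2) = 36 ≈ 36.000000.

E[X] = 36 = 36.000000.


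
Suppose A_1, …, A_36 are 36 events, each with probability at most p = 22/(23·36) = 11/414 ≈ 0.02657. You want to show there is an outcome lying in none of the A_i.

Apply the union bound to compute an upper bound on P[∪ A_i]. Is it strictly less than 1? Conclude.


Union bound: P[∪_{i=1}^{36} A_i] ≤ Σ_i P[A_i] ≤ 36·p = 36·(11/414) = 22/23.
Numerically: 22/23 ≈ 0.95652.
Is 22/23 < 1? YES.
Since P[∪ A_i] ≤ 22/23 < 1, the complement has P[∩ A_i^c] ≥ 1 − 22/23 = 1/23 > 0, so some outcome avoids every A_i.

36·p = 22/23 ≈ 0.95652; existence CERTIFIED by the union bound.


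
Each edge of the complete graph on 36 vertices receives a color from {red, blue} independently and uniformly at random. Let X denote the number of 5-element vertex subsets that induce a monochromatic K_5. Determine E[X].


Let X = Σ_S X_S over the C(36, 5) = 376992 subsets S of size 5, where X_S = 1 if the K_5 on S is monochromatic.
For a fixed S, the K_5 on S has C(5, 2) = 10 edges. P[all 10 edges red] = (1/2)^10, and likewise for blue, so P[monochromatic] = 2·(1/2)^10 = 2^{1 − 10} = 1/512.
By linearity of expectation: E[X] = C(36, 5) · 2^{1 − 10} = 376992 · 1/512 = 11781/16.
Numerically: E[X] ≈ 736.312.

E[X] = C(36,5)·2^(1−C(5,2)) = 11781/16 ≈ 736.312.


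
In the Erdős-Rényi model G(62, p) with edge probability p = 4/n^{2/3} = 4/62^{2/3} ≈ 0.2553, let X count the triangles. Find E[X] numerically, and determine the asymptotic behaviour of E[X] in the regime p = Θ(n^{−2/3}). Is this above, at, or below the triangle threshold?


Number of potential triangles: C(62, 3) = 37820.
Each occurs with probability p³ ≈ (0.2553)³ ≈ 1.664932e-02.
By linearity: E[X] = C(62, 3)·p³ ≈ 37820 · 1.664932e-02 ≈ 629.6774.
Since α = 2/3 < 1, p = c/n^{2/3} ≫ 1/n is above the triangle threshold p ~ 1/n. Asymptotically E[X] ~ (c³/6)·n^{3(1−α)} = (4³/6)·n^{1} → ∞; triangles are abundant w.h.p.

E[X] ≈ 629.6774; in regime p = Θ(1/n^{2/3}) E[X] diverges (above the triangle threshold p ~ 1/n).


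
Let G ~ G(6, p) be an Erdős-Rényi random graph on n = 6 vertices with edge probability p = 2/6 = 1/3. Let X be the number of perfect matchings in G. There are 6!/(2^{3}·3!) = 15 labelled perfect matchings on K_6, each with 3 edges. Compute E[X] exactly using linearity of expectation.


K_6 has 6!/(2^{3}·3!) = 15 labelled perfect matchings.
For each such perfect matching H, let X_H = 1 if all 3 edges of H are present in G. Then P[X_H = 1] = p^{3} = (1/3)^{3} = 1/27.
By linearity: E[X] = Σ_H E[X_H] = 15 · p^{3} = 15 · 1/27 = 5/9.
Numerically: E[X] ≈ 0.5556.

E[X] = 15 · (1/3)^{3} = 5/9 ≈ 0.5556.


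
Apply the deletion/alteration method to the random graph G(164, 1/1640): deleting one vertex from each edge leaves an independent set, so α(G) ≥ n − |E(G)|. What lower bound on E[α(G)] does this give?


E[|E(G)|] = C(164, 2)·p = 13366 · (1/1640) = 163/20.
E[α(G)] ≥ n − E[|E(G)|] = 164 − 163/20 = 3117/20.
Numerically: ≈ 155.850.
(This is only a lower bound; the true E[α(G)] may be larger.)

E[α(G)] ≥ 3117/20 ≈ 155.850.


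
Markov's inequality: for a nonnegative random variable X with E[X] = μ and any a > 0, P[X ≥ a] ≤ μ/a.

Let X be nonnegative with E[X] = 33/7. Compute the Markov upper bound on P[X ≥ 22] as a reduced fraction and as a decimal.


μ = E[X] = 33/7, a = 22.
Markov: P[X ≥ 22] ≤ μ/a = (33/7)/22 = 3/14.
Numerically: ≈ 0.214286.
(Since a = 22 > μ = 4.714286, the bound 3/14 is < 1 and informative.)

P[X ≥ 22] ≤ 3/14 ≈ 0.214286.


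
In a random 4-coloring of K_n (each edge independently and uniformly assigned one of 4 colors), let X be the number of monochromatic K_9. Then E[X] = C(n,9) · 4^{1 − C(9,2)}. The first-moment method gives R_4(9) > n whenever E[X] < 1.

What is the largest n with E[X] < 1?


We need C(n, 9) · 4^{1 − 36} < 1, i.e. C(n, 9) < 4^{36 − 1} = 1180591620717411303424.
Check values of n near the boundary:
  n = 910: C(910, 9) = 1133378248346922788210; 1133378248346922788210 < 1180591620717411303424? YES
  n = 911: C(911, 9) = 1144686900492291197405; 1144686900492291197405 < 1180591620717411303424? YES
  n = 912: C(912, 9) = 1156095740032081475120; 1156095740032081475120 < 1180591620717411303424? YES
  n = 913: C(913, 9) = 1167605542753639808390; 1167605542753639808390 < 1180591620717411303424? YES
  n = 914: C(914, 9) = 1179217089587653905932; 1179217089587653905932 < 1180591620717411303424? YES
  n = 915: C(915, 9) = 1190931166636537885130; 1190931166636537885130 < 1180591620717411303424? NO
  n = 916: C(916, 9) = 1202748565202942340440; 1202748565202942340440 < 1180591620717411303424? NO
  n = 917: C(917, 9) = 1214670081818390006810; 1214670081818390006810 < 1180591620717411303424? NO
The largest n with C(n, 9) < 1180591620717411303424 is n = 914 (where E[X] = 294804272396913476483/295147905179352825856 ≈ 0.998836). Hence R_4(9) > 914, i.e. R_4(9) ≥ 915.

Largest n = 914; hence R_4(9) > 914.


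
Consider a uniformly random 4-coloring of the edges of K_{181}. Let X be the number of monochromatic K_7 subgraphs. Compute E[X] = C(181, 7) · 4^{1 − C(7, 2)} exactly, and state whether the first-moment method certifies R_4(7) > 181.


E[X] = C(181, 7) · 4^{1 − 21} = 1122839183400 · 4^{−20} = 1122839183400/1099511627776.
As a reduced fraction: E[X] = 140354897925/137438953472 ≈ 1.021.
Is E[X] < 1? NO.
Since E[X] ≥ 1, the first-moment bound is inconclusive at n = 181; it does NOT by itself certify R_4(7) > 181.

E[X] = 140354897925/137438953472 ≈ 1.021; E[X] ≥ 1; first-moment method inconclusive here.


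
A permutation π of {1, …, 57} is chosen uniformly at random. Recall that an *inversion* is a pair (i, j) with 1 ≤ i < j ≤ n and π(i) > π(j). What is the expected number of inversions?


Write X = Σ X_I over the C(57, 2) = 1596 pairs i < j, with X_I the indicator of one inversion.
There are 1596 indicators.
For each fixed pair i < j, the values π(i) and π(j) are two distinct elements of {1, …, 57} in uniformly random order; by symmetry P[π(i) > π(j)] = 1/2.
By linearity: E[X] = 1596 · (1/2) = C(57, 2) · (1/2) = 1596/2 = 798 ≈ 798.0000.

E[X] = 798 = 798.0000.


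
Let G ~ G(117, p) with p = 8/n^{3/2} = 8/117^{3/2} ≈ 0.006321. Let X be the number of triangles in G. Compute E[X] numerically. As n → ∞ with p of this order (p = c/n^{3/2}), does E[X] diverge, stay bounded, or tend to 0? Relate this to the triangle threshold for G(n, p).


Number of potential triangles: C(117, 3) = 260130.
Each occurs with probability p³ ≈ (0.006321)³ ≈ 2.526001e-07.
By linearity: E[X] = C(117, 3)·p³ ≈ 260130 · 2.526001e-07 ≈ 0.0657.
Since α = 3/2 > 1, p = c/n^{3/2} = o(1/n) is below the triangle threshold p ~ 1/n. Asymptotically E[X] ~ (c³/6)·n^{3(1−α)} = (8³/6)·n^{-1.5} → 0, so by Markov's inequality G has no triangles w.h.p.

E[X] ≈ 0.0657; in regime p = Θ(1/n^{3/2}) E[X] tends to 0 (below the triangle threshold p ~ 1/n).


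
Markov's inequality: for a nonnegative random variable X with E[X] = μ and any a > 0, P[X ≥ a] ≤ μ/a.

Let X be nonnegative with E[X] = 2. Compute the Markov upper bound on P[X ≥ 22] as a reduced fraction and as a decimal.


μ = E[X] = 2, a = 22.
Markov: P[X ≥ 22] ≤ μ/a = (2)/22 = 1/11.
Numerically: ≈ 0.09091.
(Since a = 22 > μ = 2.00000, the bound 1/11 is < 1 and informative.)

P[X ≥ 22] ≤ 1/11 ≈ 0.09091.


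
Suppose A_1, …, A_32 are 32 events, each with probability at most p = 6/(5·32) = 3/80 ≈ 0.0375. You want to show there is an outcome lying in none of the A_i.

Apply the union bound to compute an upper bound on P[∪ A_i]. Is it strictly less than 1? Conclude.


Union bound: P[∪_{i=1}^{32} A_i] ≤ Σ_i P[A_i] ≤ 32·p = 32·(3/80) = 6/5.
Numerically: 6/5 ≈ 1.2000.
Is 6/5 < 1? NO.
Since the bound 6/5 is ≥ 1, the union bound is uninformative here; it does NOT by itself certify existence.

32·p = 6/5 ≈ 1.2000; existence NOT certified by the union bound.


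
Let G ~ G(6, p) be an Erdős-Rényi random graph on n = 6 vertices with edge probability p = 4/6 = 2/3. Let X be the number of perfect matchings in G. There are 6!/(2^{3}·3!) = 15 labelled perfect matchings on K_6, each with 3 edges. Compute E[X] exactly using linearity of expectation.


K_6 has 6!/(2^{3}·3!) = 15 labelled perfect matchings.
For each such perfect matching H, let X_H = 1 if all 3 edges of H are present in G. Then P[X_H = 1] = p^{3} = (2/3)^{3} = 8/27.
By linearity: E[X] = Σ_H E[X_H] = 15 · p^{3} = 15 · 8/27 = 40/9.
Numerically: E[X] ≈ 4.44.

E[X] = 15 · (2/3)^{3} = 40/9 ≈ 4.44.


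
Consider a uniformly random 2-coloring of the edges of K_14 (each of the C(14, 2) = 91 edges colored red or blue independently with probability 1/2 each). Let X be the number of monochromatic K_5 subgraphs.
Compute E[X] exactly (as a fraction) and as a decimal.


Let X = Σ_S X_S over the C(14, 5) = 2002 subsets S of size 5, where X_S = 1 if the K_5 on S is monochromatic.
For a fixed S, the K_5 on S has C(5, 2) = 10 edges. P[all 10 edges red] = (1/2)^10, and likewise for blue, so P[monochromatic] = 2·(1/2)^10 = 2^{1 − 10} = 1/512.
By linearity of expectation: E[X] = C(14, 5) · 2^{1 − 10} = 2002 · 1/512 = 1001/256.
Numerically: E[X] ≈ 3.91016.

E[X] = C(14,5)·2^(1−C(5,2)) = 1001/256 ≈ 3.91016.


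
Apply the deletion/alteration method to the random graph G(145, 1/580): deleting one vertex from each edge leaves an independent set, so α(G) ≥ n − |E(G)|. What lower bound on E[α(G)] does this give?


E[|E(G)|] = C(145, 2)·p = 10440 · (1/580) = 18.
E[α(G)] ≥ n − E[|E(G)|] = 145 − 18 = 127.
Numerically: ≈ 127.000000.
(This is only a lower bound; the true E[α(G)] may be larger.)

E[α(G)] ≥ 127 ≈ 127.000000.


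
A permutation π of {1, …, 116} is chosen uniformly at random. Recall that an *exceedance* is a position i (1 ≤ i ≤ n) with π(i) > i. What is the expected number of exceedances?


Write X = Σ_{i=1}^{116} X_i, where X_i = 1_{π(i) > i}.
For each fixed i, π(i) is uniform over {1, …, 116} (marginal of a uniform permutation), so P[π(i) > i] = (n − i)/n. Summing: Σ_{i=1}^{116} (n − i)/n = (0 + 1 + … + 115)/116 = 116(116 − 1)/(2·116) = (116 − 1)/2.
Hence E[X] = Σ_{i=1}^{116} (116 − i)/116 = 115/2 ≈ 57.5000.

E[X] = 115/2 = 57.5000.


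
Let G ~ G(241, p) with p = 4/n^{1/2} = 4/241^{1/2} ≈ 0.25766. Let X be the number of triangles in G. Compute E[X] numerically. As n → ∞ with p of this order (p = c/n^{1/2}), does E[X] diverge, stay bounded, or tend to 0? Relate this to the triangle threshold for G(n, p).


Number of potential triangles: C(241, 3) = 2303960.
Each occurs with probability p³ ≈ (0.25766)³ ≈ 1.7106234e-02.
By linearity: E[X] = C(241, 3)·p³ ≈ 2303960 · 1.7106234e-02 ≈ 39412.07903.
Since α = 1/2 < 1, p = c/n^{1/2} ≫ 1/n is above the triangle threshold p ~ 1/n. Asymptotically E[X] ~ (c³/6)·n^{3(1−α)} = (4³/6)·n^{1.5} → ∞; triangles are abundant w.h.p.

E[X] ≈ 39412.07903; in regime p = Θ(1/n^{1/2}) E[X] diverges (above the triangle threshold p ~ 1/n).


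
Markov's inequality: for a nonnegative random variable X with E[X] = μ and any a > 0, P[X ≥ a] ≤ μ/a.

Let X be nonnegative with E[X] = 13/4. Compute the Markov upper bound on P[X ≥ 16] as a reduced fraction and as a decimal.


μ = E[X] = 13/4, a = 16.
Markov: P[X ≥ 16] ≤ μ/a = (13/4)/16 = 13/64.
Numerically: ≈ 0.203.
(Since a = 16 > μ = 3.250, the bound 13/64 is < 1 and informative.)

P[X ≥ 16] ≤ 13/64 ≈ 0.203.


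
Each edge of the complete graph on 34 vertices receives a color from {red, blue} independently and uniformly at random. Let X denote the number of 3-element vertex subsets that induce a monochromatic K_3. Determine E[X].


Let X = Σ_S X_S over the C(34, 3) = 5984 subsets S of size 3, where X_S = 1 if the K_3 on S is monochromatic.
For a fixed S, the K_3 on S has C(3, 2) = 3 edges. P[all 3 edges red] = (1/2)^3, and likewise for blue, so P[monochromatic] = 2·(1/2)^3 = 2^{1 − 3} = 1/4.
By linearity: E[X] = C(34, 3) · 2^{1 − 3} = 5984 · 1/4 = 1496.
Numerically: E[X] ≈ 1496.000000.

E[X] = C(34,3)·2^(1−C(3,2)) = 1496 ≈ 1496.000000.


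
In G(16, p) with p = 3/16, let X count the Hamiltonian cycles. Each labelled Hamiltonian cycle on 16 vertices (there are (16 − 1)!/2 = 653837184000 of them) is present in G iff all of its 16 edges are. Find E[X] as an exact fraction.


K_16 has (16 − 1)!/2 = 653837184000 labelled Hamiltonian cycles.
For each such Hamiltonian cycle H, let X_H = 1 if all 16 edges of H are present in G. Then P[X_H = 1] = p^{16} = (3/16)^{16} = 43046721/18446744073709551616.
By linearity of expectation: E[X] = Σ_H E[X_H] = 653837184000 · p^{16} = 653837184000 · 43046721/18446744073709551616 = 27485885585032875/18014398509481984.
Numerically: E[X] ≈ 1.52577.

E[X] = 653837184000 · (3/16)^{16} = 27485885585032875/18014398509481984 ≈ 1.52577.


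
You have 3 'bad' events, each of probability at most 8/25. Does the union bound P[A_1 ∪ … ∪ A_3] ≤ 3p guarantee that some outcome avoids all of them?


Union bound: P[∪_{i=1}^{3} A_i] ≤ Σ_i P[A_i] ≤ 3·p = 3·(8/25) = 24/25.
Numerically: 24/25 ≈ 0.960.
Is 24/25 < 1? YES.
Since P[∪ A_i] ≤ 24/25 < 1, the complement has P[∩ A_i^c] ≥ 1 − 24/25 = 1/25 > 0, so some outcome avoids every A_i.

3·p = 24/25 ≈ 0.960; existence CERTIFIED by the union bound.


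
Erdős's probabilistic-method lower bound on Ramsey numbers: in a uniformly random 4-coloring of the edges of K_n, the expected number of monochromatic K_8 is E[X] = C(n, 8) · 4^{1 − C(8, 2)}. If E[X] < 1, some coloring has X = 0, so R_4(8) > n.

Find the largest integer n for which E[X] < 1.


We need C(n, 8) · 4^{1 − 28} < 1, i.e. C(n, 8) < 4^{28 − 1} = 18014398509481984.
Check values of n near the boundary:
  n = 407: C(407, 8) = 17424959239309050; 17424959239309050 < 18014398509481984? YES
  n = 408: C(408, 8) = 17773458424095231; 17773458424095231 < 18014398509481984? YES
  n = 409: C(409, 8) = 18128041135797879; 18128041135797879 < 18014398509481984? NO
  n = 410: C(410, 8) = 18488798173326195; 18488798173326195 < 18014398509481984? NO
  n = 411: C(411, 8) = 18855821462126715; 18855821462126715 < 18014398509481984? NO
The largest n with C(n, 8) < 18014398509481984 is n = 408 (where E[X] = 17773458424095231/18014398509481984 ≈ 0.987). Hence R_4(8) > 408, i.e. R_4(8) ≥ 409.

Largest n = 408; hence R_4(8) > 408.


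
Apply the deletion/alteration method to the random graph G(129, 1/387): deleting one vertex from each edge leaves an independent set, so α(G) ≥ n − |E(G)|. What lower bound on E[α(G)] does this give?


E[|E(G)|] = C(129, 2)·p = 8256 · (1/387) = 64/3.
E[α(G)] ≥ n − E[|E(G)|] = 129 − 64/3 = 323/3.
Numerically: ≈ 107.667.
(This is only a lower bound; the true E[α(G)] may be larger.)

E[α(G)] ≥ 323/3 ≈ 107.667.


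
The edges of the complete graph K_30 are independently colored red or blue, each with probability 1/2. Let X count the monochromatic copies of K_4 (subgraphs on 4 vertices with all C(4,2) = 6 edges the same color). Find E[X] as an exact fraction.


Let X = Σ_S X_S over the C(30, 4) = 27405 subsets S of size 4, where X_S = 1 if the K_4 on S is monochromatic.
For a fixed S, the K_4 on S has C(4, 2) = 6 edges. P[all 6 edges red] = (1/2)^6, and likewise for blue, so P[monochromatic] = 2·(1/2)^6 = 2^{1 − 6} = 1/32.
Summing: E[X] = C(30, 4) · 2^{1 − 6} = 27405 · 1/32 = 27405/32.
Numerically: E[X] ≈ 856.40625.

E[X] = C(30,4)·2^(1−C(4,2)) = 27405/32 ≈ 856.40625.
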